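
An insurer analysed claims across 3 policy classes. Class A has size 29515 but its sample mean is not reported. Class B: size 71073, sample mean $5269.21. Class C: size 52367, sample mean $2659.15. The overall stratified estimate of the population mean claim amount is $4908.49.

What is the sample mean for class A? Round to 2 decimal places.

N = 29515 + 71073 + 52367 = 152955.
Overall total = μ·N = 4908.49·152955 = 750778087.95.
Subtract the known strata: 71073·5269.21 + 52367·2659.15 = 513750270.38.
Remaining total for class A: 750778087.95 − 513750270.38 = 237027817.57.
Divide by its size: 237027817.57 / 29515 = 8030.7578... → 8030.76.

8030.76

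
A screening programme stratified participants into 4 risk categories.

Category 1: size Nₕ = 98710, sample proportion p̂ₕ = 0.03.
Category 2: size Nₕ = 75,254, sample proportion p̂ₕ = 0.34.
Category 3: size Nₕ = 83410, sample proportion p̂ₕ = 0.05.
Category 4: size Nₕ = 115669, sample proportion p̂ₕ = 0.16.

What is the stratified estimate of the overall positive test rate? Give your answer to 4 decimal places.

0.1373

N = 98710 + 75254 + 83410 + 115669 = 373043.
Overall proportion = Σ (Nₕ/N)·p̂ₕ.
Σ Nₕp̂ₕ = 2961.3 + 25586.36 + 4170.5 + 18507.04 = 51225.2.
51225.2 / 373043 = 0.137317... → 0.1373.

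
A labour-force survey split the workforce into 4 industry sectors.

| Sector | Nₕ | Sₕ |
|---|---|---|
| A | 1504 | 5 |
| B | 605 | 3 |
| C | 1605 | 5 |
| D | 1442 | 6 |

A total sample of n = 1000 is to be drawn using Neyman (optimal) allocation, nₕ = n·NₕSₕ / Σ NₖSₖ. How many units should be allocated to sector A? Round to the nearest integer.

Σ NₕSₕ = 1504·5 + 605·3 + 1605·5 + 1442·6 = 26012.
Share for A: 7520/26012 = 0.28910.
n_A = 1000 × 0.28910 = 289.097... → 289.

289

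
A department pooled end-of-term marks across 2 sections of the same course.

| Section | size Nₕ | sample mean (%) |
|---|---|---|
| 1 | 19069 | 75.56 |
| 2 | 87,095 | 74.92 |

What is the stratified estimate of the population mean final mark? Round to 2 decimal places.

75.03

N = 106164; weights Wₕ = Nₕ/N = (0.1796, 0.8204).
x̄_st = Σ Wₕ·x̄ₕ = 0.1796·75.56 + 0.8204·74.92 ≈ 75.0350...
→ 75.03.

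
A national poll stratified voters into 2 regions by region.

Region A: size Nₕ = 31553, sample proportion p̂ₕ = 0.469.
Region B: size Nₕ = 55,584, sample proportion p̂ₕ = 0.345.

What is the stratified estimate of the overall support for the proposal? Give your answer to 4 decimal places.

N = 31553 + 55584 = 87137.
Overall proportion = Σ (Nₕ/N)·p̂ₕ.
Σ Nₕp̂ₕ = 14798.357 + 19176.48 = 33974.837.
33974.837 / 87137 = 0.389901... → 0.3899.

0.3899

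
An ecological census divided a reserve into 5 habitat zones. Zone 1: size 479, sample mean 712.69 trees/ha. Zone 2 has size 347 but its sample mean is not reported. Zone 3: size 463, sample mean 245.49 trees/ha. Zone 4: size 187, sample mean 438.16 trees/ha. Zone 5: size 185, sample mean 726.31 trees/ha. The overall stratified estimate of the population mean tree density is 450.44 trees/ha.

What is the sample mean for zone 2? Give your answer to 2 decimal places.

221.43

N = 479 + 347 + 463 + 187 + 185 = 1661.
Overall total = μ·N = 450.44·1661 = 748180.84.
Subtract the known strata: 479·712.69 + 463·245.49 + 187·438.16 + 185·726.31 = 671343.65.
Remaining total for zone 2: 748180.84 − 671343.65 = 76837.19.
Divide by its size: 76837.19 / 347 = 221.4328... → 221.43.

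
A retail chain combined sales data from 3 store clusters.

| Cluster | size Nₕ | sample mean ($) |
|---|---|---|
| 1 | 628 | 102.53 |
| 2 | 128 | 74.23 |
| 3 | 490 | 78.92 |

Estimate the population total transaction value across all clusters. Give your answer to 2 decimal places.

1: 628·102.53 = 64388.84
2: 128·74.23 = 9501.44
3: 490·78.92 = 38670.8
τ̂ = Σ Nₕx̄ₕ = 112561.08.

112561.08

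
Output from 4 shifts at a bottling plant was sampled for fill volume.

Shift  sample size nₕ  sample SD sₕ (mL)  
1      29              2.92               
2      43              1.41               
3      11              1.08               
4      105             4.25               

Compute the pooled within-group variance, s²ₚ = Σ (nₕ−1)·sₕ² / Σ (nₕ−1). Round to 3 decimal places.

12.024

Degrees of freedom: 28 + 42 + 10 + 104 = 184.
Σ(nₕ−1)sₕ² = 28·8.5264 + 42·1.9881 + 10·1.1664 + 104·18.0625 = 2212.4034.
s²ₚ = 2212.4034 / 184 = 12.02393... → 12.024.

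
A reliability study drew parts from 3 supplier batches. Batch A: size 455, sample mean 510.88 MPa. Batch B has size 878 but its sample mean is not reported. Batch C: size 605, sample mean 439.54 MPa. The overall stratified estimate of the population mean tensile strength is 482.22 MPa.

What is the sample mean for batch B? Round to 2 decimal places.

N = 455 + 878 + 605 = 1938.
Overall total = μ·N = 482.22·1938 = 934542.36.
Subtract the known strata: 455·510.88 + 605·439.54 = 498372.1.
Remaining total for batch B: 934542.36 − 498372.1 = 436170.26.
Divide by its size: 436170.26 / 878 = 496.7771... → 496.78.

496.78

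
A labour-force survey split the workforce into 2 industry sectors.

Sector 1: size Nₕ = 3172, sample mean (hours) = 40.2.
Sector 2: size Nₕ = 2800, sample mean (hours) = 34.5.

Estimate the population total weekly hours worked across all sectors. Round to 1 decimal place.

Population total = Σ Nₕ·x̄ₕ (each stratum's size times its mean).
3172·40.2 + 2800·34.5 = 127514.4 + 96600 = 224114.4.

224114.4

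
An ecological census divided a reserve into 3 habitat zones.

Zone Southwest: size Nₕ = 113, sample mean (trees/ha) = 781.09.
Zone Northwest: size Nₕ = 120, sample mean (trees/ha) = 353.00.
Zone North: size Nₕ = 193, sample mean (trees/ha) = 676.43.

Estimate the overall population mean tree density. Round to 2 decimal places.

N = 113 + 120 + 193 = 426.
The stratified mean weights each stratum mean by its population share Nₕ/N.
Σ Nₕx̄ₕ = 113·781.09 + 120·353.00 + 193·676.43 = 88263.17 + 42360 + 130550.99 = 261174.16.
Divide by N: 261174.16 / 426 = 613.0849... → 613.08.

613.08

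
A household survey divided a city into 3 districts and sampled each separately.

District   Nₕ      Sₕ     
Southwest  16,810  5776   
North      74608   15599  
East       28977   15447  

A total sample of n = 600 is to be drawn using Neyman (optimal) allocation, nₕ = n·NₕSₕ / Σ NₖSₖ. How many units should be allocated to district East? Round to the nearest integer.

Southwest: NₕSₕ = 16810·5776 = 97094560
North: NₕSₕ = 74608·15599 = 1163810192
East: NₕSₕ = 28977·15447 = 447607719
Σ NₕSₕ = 1708512471.
n_East = 600·447607719/1708512471 = 157.192... → 157.

157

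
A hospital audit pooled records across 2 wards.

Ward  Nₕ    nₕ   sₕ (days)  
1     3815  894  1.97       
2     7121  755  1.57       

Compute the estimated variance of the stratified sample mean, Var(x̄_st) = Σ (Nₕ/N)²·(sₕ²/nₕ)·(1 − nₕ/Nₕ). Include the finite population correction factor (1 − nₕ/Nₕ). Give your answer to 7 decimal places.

0.0016420

N = 10936. Term for each stratum: Wₕ²sₕ²/nₕ·(1−nₕ/Nₕ).
Var(x̄_st) = 0.0004044865 + 0.0012374936 = 0.0016419801 → 0.0016420.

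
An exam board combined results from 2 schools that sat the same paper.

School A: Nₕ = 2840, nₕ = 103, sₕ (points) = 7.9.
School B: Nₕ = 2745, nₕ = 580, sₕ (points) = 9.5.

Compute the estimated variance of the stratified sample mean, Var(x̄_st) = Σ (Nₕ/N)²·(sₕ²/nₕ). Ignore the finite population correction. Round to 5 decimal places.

N = 5585; Wₕ = Nₕ/N.
school A: (2840/5585)²·7.9²/103 = 0.15667773
school B: (2745/5585)²·9.5²/580 = 0.03758872
Sum = 0.19426646 → 0.19427.

0.19427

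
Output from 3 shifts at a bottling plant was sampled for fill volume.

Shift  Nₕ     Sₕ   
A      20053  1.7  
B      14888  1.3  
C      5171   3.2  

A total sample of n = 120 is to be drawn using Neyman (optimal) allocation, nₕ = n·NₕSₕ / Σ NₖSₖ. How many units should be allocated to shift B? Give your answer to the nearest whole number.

33

Σ NₕSₕ = 20053·1.7 + 14888·1.3 + 5171·3.2 = 69991.7.
Share for B: 19354.4/69991.7 = 0.27652.
n_B = 120 × 0.27652 = 33.183... → 33.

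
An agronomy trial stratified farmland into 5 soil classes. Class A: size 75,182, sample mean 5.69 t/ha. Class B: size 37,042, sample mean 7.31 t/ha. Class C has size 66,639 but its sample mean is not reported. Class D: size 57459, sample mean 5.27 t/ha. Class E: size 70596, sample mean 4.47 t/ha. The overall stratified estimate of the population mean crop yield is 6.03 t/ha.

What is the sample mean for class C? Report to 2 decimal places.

8.01

N = 75182 + 37042 + 66639 + 57459 + 70596 = 306918.
Overall total = μ·N = 6.03·306918 = 1850715.54.
Subtract the known strata: 75182·5.69 + 37042·7.31 + 57459·5.27 + 70596·4.47 = 1316935.65.
Remaining total for class C: 1850715.54 − 1316935.65 = 533779.89.
Divide by its size: 533779.89 / 66639 = 8.0100... → 8.01.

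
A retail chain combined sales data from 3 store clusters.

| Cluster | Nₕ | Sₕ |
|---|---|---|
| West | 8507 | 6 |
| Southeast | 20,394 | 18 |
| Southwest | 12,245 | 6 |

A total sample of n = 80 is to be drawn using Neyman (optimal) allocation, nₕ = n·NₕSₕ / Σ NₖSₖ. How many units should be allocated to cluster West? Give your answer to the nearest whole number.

Σ NₕSₕ = 8507·6 + 20394·18 + 12245·6 = 491604.
Share for West: 51042/491604 = 0.10383.
n_West = 80 × 0.10383 = 8.306... → 8.

8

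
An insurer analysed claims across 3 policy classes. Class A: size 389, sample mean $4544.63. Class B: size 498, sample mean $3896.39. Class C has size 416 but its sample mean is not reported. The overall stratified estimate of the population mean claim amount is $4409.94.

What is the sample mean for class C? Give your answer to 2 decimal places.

4898.77

N = 389 + 498 + 416 = 1303.
Overall total = μ·N = 4409.94·1303 = 5746151.82.
Subtract the known strata: 389·4544.63 + 498·3896.39 = 3708263.29.
Remaining total for class C: 5746151.82 − 3708263.29 = 2037888.53.
Divide by its size: 2037888.53 / 416 = 4898.7705... → 4898.77.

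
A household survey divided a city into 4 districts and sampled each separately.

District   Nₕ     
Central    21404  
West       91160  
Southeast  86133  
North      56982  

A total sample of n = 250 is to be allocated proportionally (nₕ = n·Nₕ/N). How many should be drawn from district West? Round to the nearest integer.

N = 21404 + 91160 + 86133 + 56982 = 255679.
n_West = 250·91160/255679 = 89.135... → 89.

89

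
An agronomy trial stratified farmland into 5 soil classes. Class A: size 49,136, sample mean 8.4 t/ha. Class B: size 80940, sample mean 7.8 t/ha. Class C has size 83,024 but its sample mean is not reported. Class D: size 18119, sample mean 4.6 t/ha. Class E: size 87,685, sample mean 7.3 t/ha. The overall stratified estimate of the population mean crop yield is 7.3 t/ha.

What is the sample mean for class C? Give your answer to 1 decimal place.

6.8

Σ Nₕx̄ₕ = N·μ, so 83024·x̄_C = 318904·7.3 − (49136·8.4 + 80940·7.8 + 18119·4.6 + 87685·7.3).
= 2327999.2 − 1767522.3 = 560476.9.
x̄_C = 560476.9 / 83024 = 6.751... → 6.8.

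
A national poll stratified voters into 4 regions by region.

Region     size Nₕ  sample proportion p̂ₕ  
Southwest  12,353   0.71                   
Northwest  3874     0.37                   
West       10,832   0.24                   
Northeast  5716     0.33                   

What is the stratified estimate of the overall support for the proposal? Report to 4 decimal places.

Wₕ = Nₕ/N with N = 32775: 0.3769, 0.1182, 0.3305, 0.1744.
p̂_st = 0.3769·0.71 + 0.1182·0.37 + 0.3305·0.24 + 0.1744·0.33 ≈ 0.448207... → 0.4482.

0.4482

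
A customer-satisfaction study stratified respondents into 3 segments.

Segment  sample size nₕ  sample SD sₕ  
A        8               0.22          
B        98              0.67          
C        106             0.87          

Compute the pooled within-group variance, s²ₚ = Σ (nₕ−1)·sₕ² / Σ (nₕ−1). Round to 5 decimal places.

0.59022

Degrees of freedom: 7 + 97 + 105 = 209.
Σ(nₕ−1)sₕ² = 7·0.0484 + 97·0.4489 + 105·0.7569 = 123.3566.
s²ₚ = 123.3566 / 209 = 0.5902230... → 0.59022.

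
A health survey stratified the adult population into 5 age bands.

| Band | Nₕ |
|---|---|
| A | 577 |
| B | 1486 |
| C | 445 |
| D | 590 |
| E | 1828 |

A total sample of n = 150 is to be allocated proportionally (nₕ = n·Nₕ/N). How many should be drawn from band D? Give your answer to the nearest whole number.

18

N = 577 + 1486 + 445 + 590 + 1828 = 4926.
n_D = 150·590/4926 = 17.966... → 18.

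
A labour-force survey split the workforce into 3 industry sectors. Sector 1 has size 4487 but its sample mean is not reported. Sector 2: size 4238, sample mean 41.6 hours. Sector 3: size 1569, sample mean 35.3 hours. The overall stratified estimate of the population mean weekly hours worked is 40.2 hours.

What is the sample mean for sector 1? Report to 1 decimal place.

N = 4487 + 4238 + 1569 = 10294.
Overall total = μ·N = 40.2·10294 = 413818.8.
Subtract the known strata: 4238·41.6 + 1569·35.3 = 231686.5.
Remaining total for sector 1: 413818.8 − 231686.5 = 182132.3.
Divide by its size: 182132.3 / 4487 = 40.591... → 40.6.

40.6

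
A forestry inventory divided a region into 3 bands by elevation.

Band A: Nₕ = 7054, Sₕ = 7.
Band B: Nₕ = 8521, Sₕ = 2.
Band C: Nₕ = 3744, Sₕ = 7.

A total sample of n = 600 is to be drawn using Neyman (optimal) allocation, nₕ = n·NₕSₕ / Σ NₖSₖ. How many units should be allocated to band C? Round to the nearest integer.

A: NₕSₕ = 7054·7 = 49378
B: NₕSₕ = 8521·2 = 17042
C: NₕSₕ = 3744·7 = 26208
Σ NₕSₕ = 92628.
n_C = 600·26208/92628 = 169.763... → 170.

170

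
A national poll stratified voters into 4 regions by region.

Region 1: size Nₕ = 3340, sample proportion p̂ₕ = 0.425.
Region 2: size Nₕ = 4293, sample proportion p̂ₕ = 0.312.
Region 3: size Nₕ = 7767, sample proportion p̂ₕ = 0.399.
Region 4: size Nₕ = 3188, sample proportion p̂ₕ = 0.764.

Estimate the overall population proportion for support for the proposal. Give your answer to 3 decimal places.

Wₕ = Nₕ/N with N = 18588: 0.1797, 0.2310, 0.4179, 0.1715.
p̂_st = 0.1797·0.425 + 0.2310·0.312 + 0.4179·0.399 + 0.1715·0.764 ≈ 0.44618... → 0.446.

0.446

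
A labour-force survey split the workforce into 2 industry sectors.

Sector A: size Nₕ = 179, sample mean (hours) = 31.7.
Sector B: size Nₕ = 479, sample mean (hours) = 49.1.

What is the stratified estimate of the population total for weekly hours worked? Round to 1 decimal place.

29193.2

Population total = Σ Nₕ·x̄ₕ (each stratum's size times its mean).
179·31.7 + 479·49.1 = 5674.3 + 23518.9 = 29193.2.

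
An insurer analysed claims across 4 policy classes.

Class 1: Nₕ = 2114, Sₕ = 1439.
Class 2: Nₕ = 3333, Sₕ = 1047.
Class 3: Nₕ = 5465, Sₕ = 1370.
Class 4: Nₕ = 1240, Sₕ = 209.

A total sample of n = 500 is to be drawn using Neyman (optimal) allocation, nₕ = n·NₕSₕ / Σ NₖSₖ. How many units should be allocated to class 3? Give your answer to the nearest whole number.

Σ NₕSₕ = 2114·1439 + 3333·1047 + 5465·1370 + 1240·209 = 14277907.
Share for 3: 7487050/14277907 = 0.52438.
n_3 = 500 × 0.52438 = 262.190... → 262.

262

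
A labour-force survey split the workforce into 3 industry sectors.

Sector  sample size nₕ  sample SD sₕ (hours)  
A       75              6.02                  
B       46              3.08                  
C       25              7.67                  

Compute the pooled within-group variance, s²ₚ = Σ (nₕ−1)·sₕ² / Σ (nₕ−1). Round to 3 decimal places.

31.612

A: (75−1)·6.02² = 74·36.2404 = 2681.7896
B: (46−1)·3.08² = 45·9.4864 = 426.888
C: (25−1)·7.67² = 24·58.8289 = 1411.8936
Numerator = 4520.5712; denominator = Σ(nₕ−1) = 143.
s²ₚ = 4520.5712/143 = 31.61239... → 31.612.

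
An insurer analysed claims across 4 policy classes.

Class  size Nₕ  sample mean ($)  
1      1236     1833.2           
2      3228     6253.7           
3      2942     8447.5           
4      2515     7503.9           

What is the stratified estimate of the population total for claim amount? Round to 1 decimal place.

Population total = Σ Nₕ·x̄ₕ (each stratum's size times its mean).
1236·1833.2 + 3228·6253.7 + 2942·8447.5 + 2515·7503.9 = 2265835.2 + 20186943.6 + 24852545 + 18872308.5 = 66177632.3.

66177632.3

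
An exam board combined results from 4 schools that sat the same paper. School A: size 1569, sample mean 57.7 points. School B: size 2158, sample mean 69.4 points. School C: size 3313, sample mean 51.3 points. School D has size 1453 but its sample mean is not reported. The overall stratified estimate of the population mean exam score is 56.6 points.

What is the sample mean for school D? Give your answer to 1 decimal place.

48.5

Σ Nₕx̄ₕ = N·μ, so 1453·x̄_D = 8493·56.6 − (1569·57.7 + 2158·69.4 + 3313·51.3).
= 480703.8 − 410253.4 = 70450.4.
x̄_D = 70450.4 / 1453 = 48.486... → 48.5.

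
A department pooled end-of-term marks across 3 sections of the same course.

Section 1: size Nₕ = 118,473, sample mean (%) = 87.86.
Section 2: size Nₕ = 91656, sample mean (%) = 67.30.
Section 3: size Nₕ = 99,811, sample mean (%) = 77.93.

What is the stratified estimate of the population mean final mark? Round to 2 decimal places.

x̄_st = (Σ Nₕx̄ₕ) / (Σ Nₕ) = (118473·87.86 + 91656·67.30 + 99811·77.93) / 309940
= 24355757.81 / 309940 = 78.5822... → 78.58.

78.58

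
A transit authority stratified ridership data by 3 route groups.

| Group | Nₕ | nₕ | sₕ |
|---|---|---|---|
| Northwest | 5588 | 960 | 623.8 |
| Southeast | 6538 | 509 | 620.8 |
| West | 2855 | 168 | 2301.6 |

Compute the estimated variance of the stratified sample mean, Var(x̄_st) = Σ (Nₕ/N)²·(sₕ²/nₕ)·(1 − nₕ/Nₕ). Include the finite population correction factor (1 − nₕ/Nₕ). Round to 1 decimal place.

N = 14981; Wₕ = Nₕ/N.
group Northwest: (5588/14981)²·623.8²/960·(1 − 960/5588) = 46.7076
group Southeast: (6538/14981)²·620.8²/509·(1 − 509/6538) = 132.9824
group West: (2855/14981)²·2301.6²/168·(1 − 168/2855) = 1077.8109
Sum = 1257.5010 → 1257.5.

1257.5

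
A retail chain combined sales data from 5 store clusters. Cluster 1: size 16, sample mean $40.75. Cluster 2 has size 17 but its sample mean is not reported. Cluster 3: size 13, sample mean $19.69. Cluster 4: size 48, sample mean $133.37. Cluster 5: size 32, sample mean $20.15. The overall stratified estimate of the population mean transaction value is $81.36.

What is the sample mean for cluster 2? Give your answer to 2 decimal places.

135.11

N = 16 + 17 + 13 + 48 + 32 = 126.
Overall total = μ·N = 81.36·126 = 10251.36.
Subtract the known strata: 16·40.75 + 13·19.69 + 48·133.37 + 32·20.15 = 7954.53.
Remaining total for cluster 2: 10251.36 − 7954.53 = 2296.83.
Divide by its size: 2296.83 / 17 = 135.1076... → 135.11.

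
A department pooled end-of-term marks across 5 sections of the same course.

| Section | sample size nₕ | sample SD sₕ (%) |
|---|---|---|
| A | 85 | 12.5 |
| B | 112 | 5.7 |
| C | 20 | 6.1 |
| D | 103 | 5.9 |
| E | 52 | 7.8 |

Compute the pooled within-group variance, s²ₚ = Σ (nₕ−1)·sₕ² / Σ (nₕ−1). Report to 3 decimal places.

65.645

A: (85−1)·12.5² = 84·156.25 = 13125
B: (112−1)·5.7² = 111·32.49 = 3606.39
C: (20−1)·6.1² = 19·37.21 = 706.99
D: (103−1)·5.9² = 102·34.81 = 3550.62
E: (52−1)·7.8² = 51·60.84 = 3102.84
Numerator = 24091.84; denominator = Σ(nₕ−1) = 367.
s²ₚ = 24091.84/367 = 65.64534... → 65.645.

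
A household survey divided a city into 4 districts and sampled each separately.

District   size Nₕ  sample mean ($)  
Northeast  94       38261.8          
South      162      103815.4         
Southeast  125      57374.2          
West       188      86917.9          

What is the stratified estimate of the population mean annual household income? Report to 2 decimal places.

N = 94 + 162 + 125 + 188 = 569.
Overall mean = Σ (Nₕ/N)·x̄ₕ — weight by population share, not a simple average.
Σ Nₕx̄ₕ = 94·38261.8 + 162·103815.4 + 125·57374.2 + 188·86917.9 = 3596609.2 + 16818094.8 + 7171775 + 16340565.2 = 43927044.2.
Divide by N: 43927044.2 / 569 = 77200.4292... → 77200.43.

77200.43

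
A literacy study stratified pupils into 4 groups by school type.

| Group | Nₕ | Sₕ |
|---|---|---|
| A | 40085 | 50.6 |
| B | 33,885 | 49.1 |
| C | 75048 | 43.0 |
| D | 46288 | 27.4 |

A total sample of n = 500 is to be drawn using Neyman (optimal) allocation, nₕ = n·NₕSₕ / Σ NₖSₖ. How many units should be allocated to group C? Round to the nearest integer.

197

Σ NₕSₕ = 40085·50.6 + 33885·49.1 + 75048·43.0 + 46288·27.4 = 8187409.7.
Share for C: 3227064/8187409.7 = 0.39415.
n_C = 500 × 0.39415 = 197.075... → 197.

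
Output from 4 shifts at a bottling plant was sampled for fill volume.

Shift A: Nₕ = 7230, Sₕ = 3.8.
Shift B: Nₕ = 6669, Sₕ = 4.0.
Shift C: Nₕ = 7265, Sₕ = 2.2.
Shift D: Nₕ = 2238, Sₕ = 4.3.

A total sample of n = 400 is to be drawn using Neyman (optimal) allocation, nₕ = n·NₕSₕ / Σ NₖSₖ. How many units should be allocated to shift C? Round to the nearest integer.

Σ NₕSₕ = 7230·3.8 + 6669·4.0 + 7265·2.2 + 2238·4.3 = 79756.4.
Share for C: 15983/79756.4 = 0.20040.
n_C = 400 × 0.20040 = 80.159... → 80.

80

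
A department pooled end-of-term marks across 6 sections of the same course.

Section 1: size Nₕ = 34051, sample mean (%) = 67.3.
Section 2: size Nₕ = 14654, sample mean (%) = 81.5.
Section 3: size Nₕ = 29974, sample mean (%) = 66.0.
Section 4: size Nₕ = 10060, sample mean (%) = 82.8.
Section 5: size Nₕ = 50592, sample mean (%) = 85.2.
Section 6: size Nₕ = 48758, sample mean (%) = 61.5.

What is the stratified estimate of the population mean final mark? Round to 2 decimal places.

72.34

x̄_st = (Σ Nₕx̄ₕ) / (Σ Nₕ) = (34051·67.3 + 14654·81.5 + 29974·66.0 + 10060·82.8 + 50592·85.2 + 48758·61.5) / 188089
= 13606240.7 / 188089 = 72.3394... → 72.34.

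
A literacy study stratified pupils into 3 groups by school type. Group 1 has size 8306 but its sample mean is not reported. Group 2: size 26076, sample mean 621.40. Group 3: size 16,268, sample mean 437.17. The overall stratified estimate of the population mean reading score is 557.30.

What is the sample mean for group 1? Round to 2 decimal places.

591.35

Σ Nₕx̄ₕ = N·μ, so 8306·x̄_1 = 50650·557.30 − (26076·621.40 + 16268·437.17).
= 28227245 − 23315507.96 = 4911737.04.
x̄_1 = 4911737.04 / 8306 = 591.3481... → 591.35.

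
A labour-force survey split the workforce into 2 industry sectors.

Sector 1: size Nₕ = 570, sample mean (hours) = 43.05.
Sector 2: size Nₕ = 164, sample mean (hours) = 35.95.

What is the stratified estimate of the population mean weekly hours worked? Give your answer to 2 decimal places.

41.46

N = 734; weights Wₕ = Nₕ/N = (0.7766, 0.2234).
x̄_st = Σ Wₕ·x̄ₕ = 0.7766·43.05 + 0.2234·35.95 ≈ 41.4636...
→ 41.46.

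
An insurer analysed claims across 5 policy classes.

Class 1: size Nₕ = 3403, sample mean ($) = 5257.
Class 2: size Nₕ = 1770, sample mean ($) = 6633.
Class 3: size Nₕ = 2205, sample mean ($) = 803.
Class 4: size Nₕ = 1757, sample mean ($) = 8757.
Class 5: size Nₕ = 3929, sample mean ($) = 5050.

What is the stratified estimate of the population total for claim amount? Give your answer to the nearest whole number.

66628095

1: 3403·5257 = 17889571
2: 1770·6633 = 11740410
3: 2205·803 = 1770615
4: 1757·8757 = 15386049
5: 3929·5050 = 19841450
τ̂ = Σ Nₕx̄ₕ = 66628095.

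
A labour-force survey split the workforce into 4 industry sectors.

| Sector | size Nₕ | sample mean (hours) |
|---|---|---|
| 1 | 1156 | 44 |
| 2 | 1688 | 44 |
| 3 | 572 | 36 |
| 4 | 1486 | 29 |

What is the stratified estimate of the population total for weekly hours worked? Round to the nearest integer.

Population total = Σ Nₕ·x̄ₕ (each stratum's size times its mean).
1156·44 + 1688·44 + 572·36 + 1486·29 = 50864 + 74272 + 20592 + 43094 = 188822.

188822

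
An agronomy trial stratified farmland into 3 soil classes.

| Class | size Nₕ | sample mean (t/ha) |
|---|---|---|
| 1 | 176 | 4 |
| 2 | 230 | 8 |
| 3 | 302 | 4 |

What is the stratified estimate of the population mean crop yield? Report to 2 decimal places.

x̄_st = (Σ Nₕx̄ₕ) / (Σ Nₕ) = (176·4 + 230·8 + 302·4) / 708
= 3752 / 708 = 5.2994... → 5.30.

5.30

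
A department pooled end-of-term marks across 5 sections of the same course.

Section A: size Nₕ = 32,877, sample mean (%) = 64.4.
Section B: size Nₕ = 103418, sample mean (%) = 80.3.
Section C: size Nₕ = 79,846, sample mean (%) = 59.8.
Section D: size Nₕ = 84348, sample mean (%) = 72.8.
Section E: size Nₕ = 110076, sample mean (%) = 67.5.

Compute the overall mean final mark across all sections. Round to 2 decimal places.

70.07

N = 32877 + 103418 + 79846 + 84348 + 110076 = 410565.
Weight each subgroup mean by Nₕ/N and sum.
Σ Nₕx̄ₕ = 32877·64.4 + 103418·80.3 + 79846·59.8 + 84348·72.8 + 110076·67.5 = 2117278.8 + 8304465.4 + 4774790.8 + 6140534.4 + 7430130 = 28767199.4.
Divide by N: 28767199.4 / 410565 = 70.0673... → 70.07.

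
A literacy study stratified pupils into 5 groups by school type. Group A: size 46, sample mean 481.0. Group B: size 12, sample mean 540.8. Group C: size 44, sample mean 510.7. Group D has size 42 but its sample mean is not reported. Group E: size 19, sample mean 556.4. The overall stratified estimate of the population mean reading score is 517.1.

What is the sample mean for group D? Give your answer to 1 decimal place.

Σ Nₕx̄ₕ = N·μ, so 42·x̄_D = 163·517.1 − (46·481.0 + 12·540.8 + 44·510.7 + 19·556.4).
= 84287.3 − 61658 = 22629.3.
x̄_D = 22629.3 / 42 = 538.793... → 538.8.

538.8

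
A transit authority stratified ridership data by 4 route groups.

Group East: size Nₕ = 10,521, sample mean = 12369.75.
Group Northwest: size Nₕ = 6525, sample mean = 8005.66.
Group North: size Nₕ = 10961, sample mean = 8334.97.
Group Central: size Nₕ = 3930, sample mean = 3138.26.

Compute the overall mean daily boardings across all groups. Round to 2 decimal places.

8957.39

N = 10521 + 6525 + 10961 + 3930 = 31937.
Weight each subgroup mean by Nₕ/N and sum.
Σ Nₕx̄ₕ = 10521·12369.75 + 6525·8005.66 + 10961·8334.97 + 3930·3138.26 = 130142139.75 + 52236931.5 + 91359606.17 + 12333361.8 = 286072039.22.
Divide by N: 286072039.22 / 31937 = 8957.3861... → 8957.39.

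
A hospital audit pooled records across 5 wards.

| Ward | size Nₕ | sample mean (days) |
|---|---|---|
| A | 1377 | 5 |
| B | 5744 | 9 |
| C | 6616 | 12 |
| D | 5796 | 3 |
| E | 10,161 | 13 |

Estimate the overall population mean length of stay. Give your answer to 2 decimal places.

x̄_st = (Σ Nₕx̄ₕ) / (Σ Nₕ) = (1377·5 + 5744·9 + 6616·12 + 5796·3 + 10161·13) / 29694
= 287454 / 29694 = 9.6805... → 9.68.

9.68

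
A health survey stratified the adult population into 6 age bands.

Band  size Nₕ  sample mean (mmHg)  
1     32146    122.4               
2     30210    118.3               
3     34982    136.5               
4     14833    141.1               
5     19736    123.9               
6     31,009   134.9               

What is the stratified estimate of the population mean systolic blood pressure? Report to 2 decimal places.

128.93

N = 162916; weights Wₕ = Nₕ/N = (0.1973, 0.1854, 0.2147, 0.0910, 0.1211, 0.1903).
x̄_st = Σ Wₕ·x̄ₕ = 0.1973·122.4 + 0.1854·118.3 + 0.2147·136.5 + 0.0910·141.1 + 0.1211·123.9 + 0.1903·134.9 ≈ 128.9308...
→ 128.93.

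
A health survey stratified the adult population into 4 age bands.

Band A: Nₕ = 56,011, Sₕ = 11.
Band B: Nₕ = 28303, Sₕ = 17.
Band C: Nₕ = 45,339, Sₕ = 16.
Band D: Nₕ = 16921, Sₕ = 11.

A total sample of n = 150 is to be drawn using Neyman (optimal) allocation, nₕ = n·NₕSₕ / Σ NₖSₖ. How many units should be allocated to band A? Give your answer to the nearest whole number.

A: NₕSₕ = 56011·11 = 616121
B: NₕSₕ = 28303·17 = 481151
C: NₕSₕ = 45339·16 = 725424
D: NₕSₕ = 16921·11 = 186131
Σ NₕSₕ = 2008827.
n_A = 150·616121/2008827 = 46.006... → 46.

46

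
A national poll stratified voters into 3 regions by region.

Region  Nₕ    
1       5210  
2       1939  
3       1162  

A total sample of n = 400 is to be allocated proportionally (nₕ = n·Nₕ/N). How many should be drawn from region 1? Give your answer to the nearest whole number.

251

Share of region 1 = 5210/8311 = 0.62688.
Allocate 400 × 0.62688 = 250.752... → 251.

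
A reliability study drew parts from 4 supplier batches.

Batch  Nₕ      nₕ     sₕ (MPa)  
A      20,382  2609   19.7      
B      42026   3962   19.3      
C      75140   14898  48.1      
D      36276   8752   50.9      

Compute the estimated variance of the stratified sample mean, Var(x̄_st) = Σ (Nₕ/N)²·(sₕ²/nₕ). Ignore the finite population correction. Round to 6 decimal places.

N = 173824. Term for each stratum: Wₕ²sₕ²/nₕ.
Var(x̄_st) = 0.002045184 + 0.005495621 + 0.029019177 + 0.012892809 = 0.049452792 → 0.049453.

0.049453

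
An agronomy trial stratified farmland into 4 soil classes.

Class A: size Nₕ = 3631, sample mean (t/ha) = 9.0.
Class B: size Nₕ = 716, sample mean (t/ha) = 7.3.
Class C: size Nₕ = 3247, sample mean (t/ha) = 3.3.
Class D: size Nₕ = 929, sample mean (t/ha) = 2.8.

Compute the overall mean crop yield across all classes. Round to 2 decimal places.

N = 8523; weights Wₕ = Nₕ/N = (0.4260, 0.0840, 0.3810, 0.1090).
x̄_st = Σ Wₕ·x̄ₕ = 0.4260·9.0 + 0.0840·7.3 + 0.3810·3.3 + 0.1090·2.8 ≈ 6.0099...
→ 6.01.

6.01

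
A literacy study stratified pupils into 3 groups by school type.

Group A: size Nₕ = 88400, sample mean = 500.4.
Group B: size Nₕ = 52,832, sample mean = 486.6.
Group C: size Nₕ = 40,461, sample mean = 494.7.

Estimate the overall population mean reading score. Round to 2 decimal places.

x̄_st = (Σ Nₕx̄ₕ) / (Σ Nₕ) = (88400·500.4 + 52832·486.6 + 40461·494.7) / 181693
= 89959467.9 / 181693 = 495.1180... → 495.12.

495.12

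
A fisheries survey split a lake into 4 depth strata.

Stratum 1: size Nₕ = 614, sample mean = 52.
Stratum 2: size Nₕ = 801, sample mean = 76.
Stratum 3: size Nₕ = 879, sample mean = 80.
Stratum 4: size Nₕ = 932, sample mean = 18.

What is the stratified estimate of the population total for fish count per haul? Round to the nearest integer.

1: 614·52 = 31928
2: 801·76 = 60876
3: 879·80 = 70320
4: 932·18 = 16776
τ̂ = Σ Nₕx̄ₕ = 179900.

179900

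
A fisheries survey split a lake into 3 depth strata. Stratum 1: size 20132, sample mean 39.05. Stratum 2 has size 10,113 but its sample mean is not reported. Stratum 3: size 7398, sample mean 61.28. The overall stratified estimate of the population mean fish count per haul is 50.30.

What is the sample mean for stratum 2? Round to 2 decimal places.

64.66

N = 20132 + 10113 + 7398 = 37643.
Overall total = μ·N = 50.30·37643 = 1893442.9.
Subtract the known strata: 20132·39.05 + 7398·61.28 = 1239504.04.
Remaining total for stratum 2: 1893442.9 − 1239504.04 = 653938.86.
Divide by its size: 653938.86 / 10113 = 64.6632... → 64.66.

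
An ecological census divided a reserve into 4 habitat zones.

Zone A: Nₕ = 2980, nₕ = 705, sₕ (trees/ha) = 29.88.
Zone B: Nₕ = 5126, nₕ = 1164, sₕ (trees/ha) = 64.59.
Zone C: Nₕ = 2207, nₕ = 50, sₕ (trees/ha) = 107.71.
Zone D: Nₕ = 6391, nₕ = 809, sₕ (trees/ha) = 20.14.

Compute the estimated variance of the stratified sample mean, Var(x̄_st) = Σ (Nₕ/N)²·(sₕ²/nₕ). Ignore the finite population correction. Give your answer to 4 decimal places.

4.5017

N = 16704. Term for each stratum: Wₕ²sₕ²/nₕ.
Var(x̄_st) = 0.0403054 + 0.3375156 + 4.0504731 + 0.0733951 = 4.5016892 → 4.5017.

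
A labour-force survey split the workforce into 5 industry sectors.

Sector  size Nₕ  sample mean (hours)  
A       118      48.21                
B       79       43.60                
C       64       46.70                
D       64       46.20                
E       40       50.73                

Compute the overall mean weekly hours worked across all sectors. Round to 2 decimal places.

N = 118 + 79 + 64 + 64 + 40 = 365.
Overall mean = Σ (Nₕ/N)·x̄ₕ — weight by population share, not a simple average.
Σ Nₕx̄ₕ = 118·48.21 + 79·43.60 + 64·46.70 + 64·46.20 + 40·50.73 = 5688.78 + 3444.4 + 2988.8 + 2956.8 + 2029.2 = 17107.98.
Divide by N: 17107.98 / 365 = 46.8712... → 46.87.

46.87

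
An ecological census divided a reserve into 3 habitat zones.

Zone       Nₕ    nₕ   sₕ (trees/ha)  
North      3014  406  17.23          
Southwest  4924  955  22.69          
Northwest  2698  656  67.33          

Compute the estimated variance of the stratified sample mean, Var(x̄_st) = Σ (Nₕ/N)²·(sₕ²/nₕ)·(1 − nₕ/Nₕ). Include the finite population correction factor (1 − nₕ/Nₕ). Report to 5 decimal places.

N = 10636; Wₕ = Nₕ/N.
zone North: (3014/10636)²·17.23²/406·(1 − 406/3014) = 0.05080877
zone Southwest: (4924/10636)²·22.69²/955·(1 − 955/4924) = 0.09313397
zone Northwest: (2698/10636)²·67.33²/656·(1 − 656/2698) = 0.33655374
Sum = 0.48049648 → 0.48050.

0.48050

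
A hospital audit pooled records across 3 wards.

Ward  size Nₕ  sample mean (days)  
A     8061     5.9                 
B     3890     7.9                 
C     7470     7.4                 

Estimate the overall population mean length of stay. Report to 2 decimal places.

6.88

N = 19421; weights Wₕ = Nₕ/N = (0.4151, 0.2003, 0.3846).
x̄_st = Σ Wₕ·x̄ₕ = 0.4151·5.9 + 0.2003·7.9 + 0.3846·7.4 ≈ 6.8776...
→ 6.88.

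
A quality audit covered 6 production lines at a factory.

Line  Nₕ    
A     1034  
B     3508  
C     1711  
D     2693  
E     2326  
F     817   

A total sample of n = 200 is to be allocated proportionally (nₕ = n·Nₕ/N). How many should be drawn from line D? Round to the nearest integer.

45

N = 1034 + 3508 + 1711 + 2693 + 2326 + 817 = 12089.
n_D = 200·2693/12089 = 44.553... → 45.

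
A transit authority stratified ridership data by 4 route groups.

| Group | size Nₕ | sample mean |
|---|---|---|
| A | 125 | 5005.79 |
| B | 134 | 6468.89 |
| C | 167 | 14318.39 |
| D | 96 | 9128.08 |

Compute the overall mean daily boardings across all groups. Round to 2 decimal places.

9118.82

N = 125 + 134 + 167 + 96 = 522.
Weight each subgroup mean by Nₕ/N and sum.
Σ Nₕx̄ₕ = 125·5005.79 + 134·6468.89 + 167·14318.39 + 96·9128.08 = 625723.75 + 866831.26 + 2391171.13 + 876295.68 = 4760021.82.
Divide by N: 4760021.82 / 522 = 9118.8157... → 9118.82.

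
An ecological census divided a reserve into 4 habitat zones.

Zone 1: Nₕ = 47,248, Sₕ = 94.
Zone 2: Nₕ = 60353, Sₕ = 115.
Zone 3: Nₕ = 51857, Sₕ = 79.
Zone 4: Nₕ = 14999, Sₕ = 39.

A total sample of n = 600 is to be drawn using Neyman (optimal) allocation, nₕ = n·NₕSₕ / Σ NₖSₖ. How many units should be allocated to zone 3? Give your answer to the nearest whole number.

Σ NₕSₕ = 47248·94 + 60353·115 + 51857·79 + 14999·39 = 16063571.
Share for 3: 4096703/16063571 = 0.25503.
n_3 = 600 × 0.25503 = 153.018... → 153.

153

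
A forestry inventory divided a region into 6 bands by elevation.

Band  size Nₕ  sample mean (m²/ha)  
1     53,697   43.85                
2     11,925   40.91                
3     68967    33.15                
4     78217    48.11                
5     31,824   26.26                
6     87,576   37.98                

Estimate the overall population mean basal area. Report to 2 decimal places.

39.29

N = 332206; weights Wₕ = Nₕ/N = (0.1616, 0.0359, 0.2076, 0.2354, 0.0958, 0.2636).
x̄_st = Σ Wₕ·x̄ₕ = 0.1616·43.85 + 0.0359·40.91 + 0.2076·33.15 + 0.2354·48.11 + 0.0958·26.26 + 0.2636·37.98 ≈ 39.2936...
→ 39.29.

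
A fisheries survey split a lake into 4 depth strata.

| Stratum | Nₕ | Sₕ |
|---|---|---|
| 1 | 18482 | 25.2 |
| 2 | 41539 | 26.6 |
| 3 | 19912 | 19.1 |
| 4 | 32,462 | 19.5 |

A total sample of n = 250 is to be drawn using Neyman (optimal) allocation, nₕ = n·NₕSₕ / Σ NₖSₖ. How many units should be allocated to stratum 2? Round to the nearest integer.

1: NₕSₕ = 18482·25.2 = 465746.4
2: NₕSₕ = 41539·26.6 = 1104937.4
3: NₕSₕ = 19912·19.1 = 380319.2
4: NₕSₕ = 32462·19.5 = 633009
Σ NₕSₕ = 2584012.
n_2 = 250·1104937.4/2584012 = 106.901... → 107.

107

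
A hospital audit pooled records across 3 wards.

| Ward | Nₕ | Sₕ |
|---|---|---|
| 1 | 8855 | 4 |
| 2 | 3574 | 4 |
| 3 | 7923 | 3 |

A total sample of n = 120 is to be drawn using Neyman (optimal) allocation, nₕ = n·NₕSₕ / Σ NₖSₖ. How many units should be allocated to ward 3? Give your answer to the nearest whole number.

Σ NₕSₕ = 8855·4 + 3574·4 + 7923·3 = 73485.
Share for 3: 23769/73485 = 0.32345.
n_3 = 120 × 0.32345 = 38.814... → 39.

39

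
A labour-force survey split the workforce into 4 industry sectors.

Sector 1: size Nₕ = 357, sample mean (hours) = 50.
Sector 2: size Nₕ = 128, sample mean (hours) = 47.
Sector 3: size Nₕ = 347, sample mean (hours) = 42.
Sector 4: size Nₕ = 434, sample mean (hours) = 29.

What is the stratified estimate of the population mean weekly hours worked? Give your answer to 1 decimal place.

N = 357 + 128 + 347 + 434 = 1266.
Overall mean = Σ (Nₕ/N)·x̄ₕ — weight by population share, not a simple average.
Σ Nₕx̄ₕ = 357·50 + 128·47 + 347·42 + 434·29 = 17850 + 6016 + 14574 + 12586 = 51026.
Divide by N: 51026 / 1266 = 40.305... → 40.3.

40.3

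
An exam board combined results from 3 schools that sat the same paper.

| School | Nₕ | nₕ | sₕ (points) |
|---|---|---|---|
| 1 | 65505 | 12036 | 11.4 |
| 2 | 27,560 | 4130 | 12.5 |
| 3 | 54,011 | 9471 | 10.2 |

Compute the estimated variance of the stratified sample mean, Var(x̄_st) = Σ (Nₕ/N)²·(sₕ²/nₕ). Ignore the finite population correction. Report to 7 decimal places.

0.0049518

N = 147076; Wₕ = Nₕ/N.
school 1: (65505/147076)²·11.4²/12036 = 0.0021418685
school 2: (27560/147076)²·12.5²/4130 = 0.0013284487
school 3: (54011/147076)²·10.2²/9471 = 0.0014814443
Sum = 0.0049517615 → 0.0049518.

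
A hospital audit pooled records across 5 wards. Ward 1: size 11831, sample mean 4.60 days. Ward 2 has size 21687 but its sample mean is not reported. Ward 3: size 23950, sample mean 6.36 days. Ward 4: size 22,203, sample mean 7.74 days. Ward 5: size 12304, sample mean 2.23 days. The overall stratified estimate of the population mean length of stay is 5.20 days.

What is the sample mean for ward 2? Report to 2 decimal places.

N = 11831 + 21687 + 23950 + 22203 + 12304 = 91975.
Overall total = μ·N = 5.20·91975 = 478270.
Subtract the known strata: 11831·4.60 + 23950·6.36 + 22203·7.74 + 12304·2.23 = 406033.74.
Remaining total for ward 2: 478270 − 406033.74 = 72236.26.
Divide by its size: 72236.26 / 21687 = 3.3309... → 3.33.

3.33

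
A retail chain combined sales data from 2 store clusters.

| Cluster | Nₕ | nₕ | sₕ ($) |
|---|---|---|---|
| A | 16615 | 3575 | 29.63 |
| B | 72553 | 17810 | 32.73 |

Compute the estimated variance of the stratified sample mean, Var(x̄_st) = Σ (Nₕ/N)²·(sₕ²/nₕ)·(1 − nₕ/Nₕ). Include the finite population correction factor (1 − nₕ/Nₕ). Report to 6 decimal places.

0.036738

N = 89168; Wₕ = Nₕ/N.
cluster A: (16615/89168)²·29.63²/3575·(1 − 3575/16615) = 0.006691865
cluster B: (72553/89168)²·32.73²/17810·(1 − 17810/72553) = 0.030046508
Sum = 0.036738373 → 0.036738.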